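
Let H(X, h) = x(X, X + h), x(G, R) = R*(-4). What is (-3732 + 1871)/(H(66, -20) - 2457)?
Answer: 1861/2641 ≈ 0.70466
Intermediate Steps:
x(G, R) = -4*R
H(X, h) = -4*X - 4*h (H(X, h) = -4*(X + h) = -4*X - 4*h)
(-3732 + 1871)/(H(66, -20) - 2457) = (-3732 + 1871)/((-4*66 - 4*(-20)) - 2457) = -1861/((-264 + 80) - 2457) = -1861/(-184 - 2457) = -1861/(-2641) = -1861*(-1/2641) = 1861/2641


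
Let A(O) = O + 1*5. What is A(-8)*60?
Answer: -180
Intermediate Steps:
A(O) = 5 + O (A(O) = O + 5 = 5 + O)
A(-8)*60 = (5 - 8)*60 = -3*60 = -180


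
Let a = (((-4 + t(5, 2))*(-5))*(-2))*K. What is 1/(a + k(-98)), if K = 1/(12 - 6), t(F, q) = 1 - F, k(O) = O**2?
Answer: 3/28772 ≈ 0.00010427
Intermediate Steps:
K = 1/6 ≈ 0.16667
a = -40/3 (a = (((-4 + (1 - 1*5))*(-5))*(-2))*(1/6) = (((-4 + (1 - 5))*(-5))*(-2))*(1/6) = (((-4 - 4)*(-5))*(-2))*(1/6) = (-8*(-5)*(-2))*(1/6) = (40*(-2))*(1/6) = -80*1/6 = -40/3 ≈ -13.333)
1/(a + k(-98)) = 1/(-40/3 + (-98)**2) = 1/(-40/3 + 9604) = 1/(28772/3) = 3/28772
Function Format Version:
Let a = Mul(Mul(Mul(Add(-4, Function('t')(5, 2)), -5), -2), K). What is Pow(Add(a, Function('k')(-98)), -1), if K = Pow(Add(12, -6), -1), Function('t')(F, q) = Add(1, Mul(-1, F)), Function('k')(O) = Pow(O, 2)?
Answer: Rational(3, 28772) ≈ 0.00010427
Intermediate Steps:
K = Rational(1, 6) (K = Pow(6, -1) = Rational(1, 6) ≈ 0.16667)
a = Rational(-40, 3) (a = Mul(Mul(Mul(Add(-4, Add(1, Mul(-1, 5))), -5), -2), Rational(1, 6)) = Mul(Mul(Mul(Add(-4, Add(1, -5)), -5), -2), Rational(1, 6)) = Mul(Mul(Mul(Add(-4, -4), -5), -2), Rational(1, 6)) = Mul(Mul(Mul(-8, -5), -2), Rational(1, 6)) = Mul(Mul(40, -2), Rational(1, 6)) = Mul(-80, Rational(1, 6)) = Rational(-40, 3) ≈ -13.333)
Pow(Add(a, Function('k')(-98)), -1) = Pow(Add(Rational(-40, 3), Pow(-98, 2)), -1) = Pow(Add(Rational(-40, 3), 9604), -1) = Pow(Rational(28772, 3), -1) = Rational(3, 28772)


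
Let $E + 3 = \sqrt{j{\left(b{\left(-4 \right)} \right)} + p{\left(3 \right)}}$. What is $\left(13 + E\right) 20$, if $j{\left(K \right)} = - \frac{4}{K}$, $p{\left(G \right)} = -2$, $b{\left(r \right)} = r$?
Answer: $200 + 20 i \approx 200.0 + 20.0 i$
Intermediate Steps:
$E = -3 + i$ ($E = -3 + \sqrt{- \frac{4}{-4} - 2} = -3 + \sqrt{\left(-4\right) \left(- \frac{1}{4}\right) - 2} = -3 + \sqrt{1 - 2} = -3 + \sqrt{-1} = -3 + i \approx -3.0 + 1.0 i$)
$\left(13 + E\right) 20 = \left(13 - \left(3 - i\right)\right) 20 = \left(10 + i\right) 20 = 200 + 20 i$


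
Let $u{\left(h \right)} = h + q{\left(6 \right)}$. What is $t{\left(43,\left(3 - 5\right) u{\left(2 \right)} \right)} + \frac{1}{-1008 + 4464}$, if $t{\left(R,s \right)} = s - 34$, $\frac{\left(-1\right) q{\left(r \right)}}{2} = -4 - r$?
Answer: $- \frac{269567}{3456} \approx -78.0$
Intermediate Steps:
$q{\left(r \right)} = 8 + 2 r$ ($q{\left(r \right)} = - 2 \left(-4 - r\right) = 8 + 2 r$)
$u{\left(h \right)} = 20 + h$ ($u{\left(h \right)} = h + \left(8 + 2 \cdot 6\right) = h + \left(8 + 12\right) = h + 20 = 20 + h$)
$t{\left(R,s \right)} = -34 + s$
$t{\left(43,\left(3 - 5\right) u{\left(2 \right)} \right)} + \frac{1}{-1008 + 4464} = \left(-34 + \left(3 - 5\right) \left(20 + 2\right)\right) + \frac{1}{-1008 + 4464} = \left(-34 - 44\right) + \frac{1}{3456} = -78 + \frac{1}{3456} = - \frac{269567}{3456}$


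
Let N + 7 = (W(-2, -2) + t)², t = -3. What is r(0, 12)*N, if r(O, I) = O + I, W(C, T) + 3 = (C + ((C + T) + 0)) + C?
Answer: 2268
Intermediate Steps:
W(C, T) = -3 + T + 3*C (W(C, T) = -3 + ((C + ((C + T) + 0)) + C) = -3 + ((C + (C + T)) + C) = -3 + ((T + 2*C) + C) = -3 + (T + 3*C) = -3 + T + 3*C)
r(O, I) = I + O
N = 189 (N = -7 + ((-3 - 2 + 3*(-2)) - 3)² = -7 + ((-3 - 2 - 6) - 3)² = -7 + (-11 - 3)² = -7 + (-14)² = -7 + 196 = 189)
r(0, 12)*N = (12 + 0)*189 = 12*189 = 2268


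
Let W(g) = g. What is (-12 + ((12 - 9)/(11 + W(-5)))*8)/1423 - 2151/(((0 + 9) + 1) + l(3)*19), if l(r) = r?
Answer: -3061409/95341 ≈ -32.110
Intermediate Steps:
(-12 + ((12 - 9)/(11 + W(-5)))*8)/1423 - 2151/(((0 + 9) + 1) + l(3)*19) = (-12 + ((12 - 9)/(11 - 5))*8)/1423 - 2151/(((0 + 9) + 1) + 3*19) = (-12 + (3/6)*8)*(1/1423) - 2151/((9 + 1) + 57) = (-12 + (3*(1/6))*8)*(1/1423) - 2151/(10 + 57) = (-12 + (1/2)*8)*(1/1423) - 2151/67 = (-12 + 4)*(1/1423) - 2151*1/67 = -8*1/1423 - 2151/67 = -8/1423 - 2151/67 = -3061409/95341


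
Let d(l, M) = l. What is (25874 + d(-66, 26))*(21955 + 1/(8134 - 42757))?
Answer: 19617898654912/34623 ≈ 5.6662e+8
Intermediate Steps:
(25874 + d(-66, 26))*(21955 + 1/(8134 - 42757)) = (25874 - 66)*(21955 + 1/(8134 - 42757)) = 25808*(21955 + 1/(-34623)) = 25808*(21955 - 1/34623) = 25808*(760147964/34623) = 19617898654912/34623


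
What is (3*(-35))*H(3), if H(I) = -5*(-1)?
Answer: -525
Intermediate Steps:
H(I) = 5
(3*(-35))*H(3) = (3*(-35))*5 = -105*5 = -525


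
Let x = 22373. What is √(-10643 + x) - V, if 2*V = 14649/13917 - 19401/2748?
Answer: 25527585/8498648 + √11730 ≈ 111.31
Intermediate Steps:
V = -25527585/8498648 (V = (14649/13917 - 19401/2748)/2 = (14649*(1/13917) - 19401*1/2748)/2 = (4883/4639 - 6467/916)/2 = (½)*(-25527585/4249324) = -25527585/8498648 ≈ -3.0037)
√(-10643 + x) - V = √(-10643 + 22373) - 1*(-25527585/8498648) = √11730 + 25527585/8498648 = 25527585/8498648 + √11730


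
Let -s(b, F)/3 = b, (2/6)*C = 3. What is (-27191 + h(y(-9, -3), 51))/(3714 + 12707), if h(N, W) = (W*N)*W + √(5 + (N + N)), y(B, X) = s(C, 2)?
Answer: -97418/16421 + 7*I/16421 ≈ -5.9325 + 0.00042628*I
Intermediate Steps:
C = 9 (C = 3*3 = 9)
s(b, F) = -3*b
y(B, X) = -27 (y(B, X) = -3*9 = -27)
h(N, W) = √(5 + 2*N) + N*W² (h(N, W) = (N*W)*W + √(5 + 2*N) = N*W² + √(5 + 2*N) = √(5 + 2*N) + N*W²)
(-27191 + h(y(-9, -3), 51))/(3714 + 12707) = (-27191 + (√(5 + 2*(-27)) - 27*51²))/(3714 + 12707) = (-27191 + (√(5 - 54) - 27*2601))/16421 = (-27191 + (√(-49) - 70227))*(1/16421) = (-27191 + (7*I - 70227))*(1/16421) = (-27191 + (-70227 + 7*I))*(1/16421) = (-97418 + 7*I)*(1/16421) = -97418/16421 + 7*I/16421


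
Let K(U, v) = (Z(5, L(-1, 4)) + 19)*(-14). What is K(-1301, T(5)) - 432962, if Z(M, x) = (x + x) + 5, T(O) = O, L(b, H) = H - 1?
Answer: -433382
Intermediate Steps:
L(b, H) = -1 + H
Z(M, x) = 5 + 2*x (Z(M, x) = 2*x + 5 = 5 + 2*x)
K(U, v) = -420 (K(U, v) = ((5 + 2*(-1 + 4)) + 19)*(-14) = ((5 + 2*3) + 19)*(-14) = ((5 + 6) + 19)*(-14) = (11 + 19)*(-14) = 30*(-14) = -420)
K(-1301, T(5)) - 432962 = -420 - 432962 = -433382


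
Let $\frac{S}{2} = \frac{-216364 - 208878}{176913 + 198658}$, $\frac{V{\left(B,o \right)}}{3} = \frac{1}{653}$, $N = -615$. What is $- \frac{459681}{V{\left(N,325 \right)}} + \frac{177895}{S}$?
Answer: $- \frac{85163886252849}{850484} \approx -1.0014 \cdot 10^{8}$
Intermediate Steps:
$V{\left(B,o \right)} = \frac{3}{653}$
$S = - \frac{850484}{375571}$ ($S = 2 \frac{-216364 - 208878}{176913 + 198658} = 2 \left(- \frac{425242}{375571}\right) = - \frac{850484}{375571} \approx -2.2645$)
$- \frac{459681}{V{\left(N,325 \right)}} + \frac{177895}{S} = - \frac{459681}{\frac{3}{653}} + \frac{177895}{- \frac{850484}{375571}} = \left(-459681\right) \frac{653}{3} + 177895 \left(- \frac{375571}{850484}\right) = -100057231 - \frac{66812203045}{850484} = - \frac{85163886252849}{850484}$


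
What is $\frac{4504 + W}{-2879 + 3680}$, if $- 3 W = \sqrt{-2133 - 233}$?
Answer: $\frac{4504}{801} - \frac{13 i \sqrt{14}}{2403} \approx 5.623 - 0.020242 i$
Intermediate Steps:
$W = - \frac{13 i \sqrt{14}}{3}$ ($W = - \frac{\sqrt{-2133 - 233}}{3} = - \frac{\sqrt{-2366}}{3} = - \frac{13 i \sqrt{14}}{3} \approx - 16.214 i$)
$\frac{4504 + W}{-2879 + 3680} = \frac{4504 - \frac{13 i \sqrt{14}}{3}}{-2879 + 3680} = \frac{4504 - \frac{13 i \sqrt{14}}{3}}{801} = \left(4504 - \frac{13 i \sqrt{14}}{3}\right) \frac{1}{801} = \frac{4504}{801} - \frac{13 i \sqrt{14}}{2403}$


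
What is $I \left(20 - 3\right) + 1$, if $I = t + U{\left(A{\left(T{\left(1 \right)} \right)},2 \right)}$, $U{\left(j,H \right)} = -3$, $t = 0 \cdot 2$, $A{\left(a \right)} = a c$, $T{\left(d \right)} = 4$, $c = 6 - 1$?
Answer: $-50$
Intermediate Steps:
$c = 5$
$A{\left(a \right)} = 5 a$ ($A{\left(a \right)} = a 5 = 5 a$)
$t = 0$
$I = -3$ ($I = 0 - 3 = -3$)
$I \left(20 - 3\right) + 1 = - 3 \left(20 - 3\right) + 1 = \left(-3\right) 17 + 1 = -51 + 1 = -50$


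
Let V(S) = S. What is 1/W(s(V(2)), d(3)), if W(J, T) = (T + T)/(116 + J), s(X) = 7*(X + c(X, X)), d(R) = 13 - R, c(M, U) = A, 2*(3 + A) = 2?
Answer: 29/5 ≈ 5.8000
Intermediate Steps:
A = -2 (A = -3 + (1/2)*2 = -3 + 1 = -2)
c(M, U) = -2
s(X) = -14 + 7*X (s(X) = 7*(X - 2) = 7*(-2 + X) = -14 + 7*X)
W(J, T) = 2*T/(116 + J) (W(J, T) = (2*T)/(116 + J) = 2*T/(116 + J))
1/W(s(V(2)), d(3)) = 1/(2*(13 - 1*3)/(116 + (-14 + 7*2))) = 1/(2*(13 - 3)/(116 + (-14 + 14))) = 1/(2*10/(116 + 0)) = 1/(2*10/116) = 1/(2*10*(1/116)) = 1/(5/29) = 29/5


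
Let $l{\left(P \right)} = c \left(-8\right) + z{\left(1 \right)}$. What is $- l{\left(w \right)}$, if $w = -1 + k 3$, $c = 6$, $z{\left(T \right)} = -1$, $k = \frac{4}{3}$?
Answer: $49$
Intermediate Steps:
$k = \frac{4}{3}$ ($k = 4 \cdot \frac{1}{3} = \frac{4}{3} \approx 1.3333$)
$w = 3$ ($w = -1 + \frac{4}{3} \cdot 3 = -1 + 4 = 3$)
$l{\left(P \right)} = -49$ ($l{\left(P \right)} = 6 \left(-8\right) - 1 = -48 - 1 = -49$)
$- l{\left(w \right)} = \left(-1\right) \left(-49\right) = 49$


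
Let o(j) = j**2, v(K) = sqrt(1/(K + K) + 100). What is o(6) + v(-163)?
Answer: 36 + sqrt(10627274)/326 ≈ 46.000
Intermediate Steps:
v(K) = sqrt(100 + 1/(2*K)) (v(K) = sqrt(1/(2*K) + 100) = sqrt(100 + 1/(2*K)))
o(6) + v(-163) = 6**2 + sqrt(400 + 2/(-163))/2 = 36 + sqrt(400 + 2*(-1/163))/2 = 36 + sqrt(400 - 2/163)/2 = 36 + sqrt(65198/163)/2 = 36 + (sqrt(10627274)/163)/2 = 36 + sqrt(10627274)/326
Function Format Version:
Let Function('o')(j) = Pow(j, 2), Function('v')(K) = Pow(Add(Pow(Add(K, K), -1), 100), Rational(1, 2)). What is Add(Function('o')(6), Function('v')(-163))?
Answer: Add(36, Mul(Rational(1, 326), Pow(10627274, Rational(1, 2)))) ≈ 46.000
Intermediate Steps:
Function('v')(K) = Pow(Add(100, Mul(Rational(1, 2), Pow(K, -1))), Rational(1, 2)) (Function('v')(K) = Pow(Add(Pow(Mul(2, K), -1), 100), Rational(1, 2)) = Pow(Add(Mul(Rational(1, 2), Pow(K, -1)), 100), Rational(1, 2)) = Pow(Add(100, Mul(Rational(1, 2), Pow(K, -1))), Rational(1, 2)))
Add(Function('o')(6), Function('v')(-163)) = Add(Pow(6, 2), Mul(Rational(1, 2), Pow(Add(400, Mul(2, Pow(-163, -1))), Rational(1, 2)))) = Add(36, Mul(Rational(1, 2), Pow(Add(400, Mul(2, Rational(-1, 163))), Rational(1, 2)))) = Add(36, Mul(Rational(1, 2), Pow(Add(400, Rational(-2, 163)), Rational(1, 2)))) = Add(36, Mul(Rational(1, 2), Pow(Rational(65198, 163), Rational(1, 2)))) = Add(36, Mul(Rational(1, 2), Mul(Rational(1, 163), Pow(10627274, Rational(1, 2))))) = Add(36, Mul(Rational(1, 326), Pow(10627274, Rational(1, 2))))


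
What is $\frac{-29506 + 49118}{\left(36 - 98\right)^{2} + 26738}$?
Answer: $\frac{9806}{15291} \approx 0.64129$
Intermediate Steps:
$\frac{-29506 + 49118}{\left(36 - 98\right)^{2} + 26738} = \frac{19612}{\left(-62\right)^{2} + 26738} = \frac{19612}{3844 + 26738} = \frac{19612}{30582} = 19612 \cdot \frac{1}{30582} = \frac{9806}{15291}$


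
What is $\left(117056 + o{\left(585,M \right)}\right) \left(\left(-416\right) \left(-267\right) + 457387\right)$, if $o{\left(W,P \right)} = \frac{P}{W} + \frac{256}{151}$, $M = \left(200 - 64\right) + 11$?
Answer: $\frac{1959348131750701}{29445} \approx 6.6543 \cdot 10^{10}$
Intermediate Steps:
$M = 147$ ($M = 136 + 11 = 147$)
$o{\left(W,P \right)} = \frac{256}{151} + \frac{P}{W}$ ($o{\left(W,P \right)} = \frac{P}{W} + 256 \cdot \frac{1}{151} = \frac{P}{W} + \frac{256}{151} = \frac{256}{151} + \frac{P}{W}$)
$\left(117056 + o{\left(585,M \right)}\right) \left(\left(-416\right) \left(-267\right) + 457387\right) = \left(117056 + \left(\frac{256}{151} + \frac{147}{585}\right)\right) \left(\left(-416\right) \left(-267\right) + 457387\right) = \left(117056 + \left(\frac{256}{151} + 147 \cdot \frac{1}{585}\right)\right) \left(111072 + 457387\right) = \left(117056 + \left(\frac{256}{151} + \frac{49}{195}\right)\right) 568459 = \left(117056 + \frac{57319}{29445}\right) 568459 = \frac{3446771239}{29445} \cdot 568459 = \frac{1959348131750701}{29445}$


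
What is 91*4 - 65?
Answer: 299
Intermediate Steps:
91*4 - 65 = 364 - 65 = 299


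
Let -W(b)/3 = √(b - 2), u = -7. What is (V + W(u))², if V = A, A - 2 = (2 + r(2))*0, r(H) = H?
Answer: (2 - 9*I)² ≈ -77.0 - 36.0*I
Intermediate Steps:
A = 2 (A = 2 + (2 + 2)*0 = 2 + 4*0 = 2 + 0 = 2)
W(b) = -3*√(-2 + b) (W(b) = -3*√(b - 2) = -3*√(-2 + b))
V = 2
(V + W(u))² = (2 - 3*√(-2 - 7))² = (2 - 9*I)²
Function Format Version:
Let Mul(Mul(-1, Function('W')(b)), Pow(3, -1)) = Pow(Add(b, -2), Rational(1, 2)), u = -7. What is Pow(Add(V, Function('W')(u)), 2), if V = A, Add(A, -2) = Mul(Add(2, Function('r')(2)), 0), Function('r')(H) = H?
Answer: Pow(Add(2, Mul(-9, I)), 2) ≈ Add(-77.000, Mul(-36.000, I))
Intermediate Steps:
A = 2 (A = Add(2, Mul(Add(2, 2), 0)) = Add(2, Mul(4, 0)) = Add(2, 0) = 2)
Function('W')(b) = Mul(-3, Pow(Add(-2, b), Rational(1, 2))) (Function('W')(b) = Mul(-3, Pow(Add(b, -2), Rational(1, 2))) = Mul(-3, Pow(Add(-2, b), Rational(1, 2))))
V = 2
Pow(Add(V, Function('W')(u)), 2) = Pow(Add(2, Mul(-3, Pow(Add(-2, -7), Rational(1, 2)))), 2) = Pow(Add(2, Mul(-3, Pow(-9, Rational(1, 2)))), 2) = Pow(Add(2, Mul(-3, Mul(3, I))), 2) = Pow(Add(2, Mul(-9, I)), 2)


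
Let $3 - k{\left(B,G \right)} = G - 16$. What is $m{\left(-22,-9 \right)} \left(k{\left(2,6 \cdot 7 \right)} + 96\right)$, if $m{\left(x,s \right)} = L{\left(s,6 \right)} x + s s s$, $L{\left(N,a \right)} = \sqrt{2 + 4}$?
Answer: $-53217 - 1606 \sqrt{6} \approx -57151.0$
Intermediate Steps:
$L{\left(N,a \right)} = \sqrt{6}$
$m{\left(x,s \right)} = s^{3} + x \sqrt{6}$ ($m{\left(x,s \right)} = \sqrt{6} x + s s s = x \sqrt{6} + s^{2} s = x \sqrt{6} + s^{3} = s^{3} + x \sqrt{6}$)
$k{\left(B,G \right)} = 19 - G$ ($k{\left(B,G \right)} = 3 - \left(G - 16\right) = 3 - \left(-16 + G\right) = 19 - G$)
$m{\left(-22,-9 \right)} \left(k{\left(2,6 \cdot 7 \right)} + 96\right) = \left(\left(-9\right)^{3} - 22 \sqrt{6}\right) \left(\left(19 - 6 \cdot 7\right) + 96\right) = \left(-729 - 22 \sqrt{6}\right) \left(\left(19 - 42\right) + 96\right) = \left(-729 - 22 \sqrt{6}\right) \left(-23 + 96\right) = \left(-729 - 22 \sqrt{6}\right) 73 = -53217 - 1606 \sqrt{6}$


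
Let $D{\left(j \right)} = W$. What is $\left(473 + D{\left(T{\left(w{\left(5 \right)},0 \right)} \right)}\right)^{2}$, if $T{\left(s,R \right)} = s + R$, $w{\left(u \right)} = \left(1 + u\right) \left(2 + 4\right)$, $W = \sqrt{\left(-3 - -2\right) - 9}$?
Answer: $\left(473 + i \sqrt{10}\right)^{2} \approx 2.2372 \cdot 10^{5} + 2992.0 i$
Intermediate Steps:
$W = i \sqrt{10}$ ($W = \sqrt{\left(-3 + 2\right) - 9} = \sqrt{-1 - 9} = \sqrt{-10} = i \sqrt{10} \approx 3.1623 i$)
$w{\left(u \right)} = 6 + 6 u$ ($w{\left(u \right)} = \left(1 + u\right) 6 = 6 + 6 u$)
$T{\left(s,R \right)} = R + s$
$D{\left(j \right)} = i \sqrt{10}$
$\left(473 + D{\left(T{\left(w{\left(5 \right)},0 \right)} \right)}\right)^{2} = \left(473 + i \sqrt{10}\right)^{2}$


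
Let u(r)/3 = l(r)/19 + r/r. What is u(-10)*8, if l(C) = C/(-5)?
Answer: 504/19 ≈ 26.526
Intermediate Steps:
l(C) = -C/5 (l(C) = C*(-⅕) = -C/5)
u(r) = 3 - 3*r/95 (u(r) = 3*(-r/5/19 + r/r) = 3*(-r/5*(1/19) + 1) = 3*(-r/95 + 1) = 3*(1 - r/95) = 3 - 3*r/95)
u(-10)*8 = (3 - 3/95*(-10))*8 = (3 + 6/19)*8 = (63/19)*8 = 504/19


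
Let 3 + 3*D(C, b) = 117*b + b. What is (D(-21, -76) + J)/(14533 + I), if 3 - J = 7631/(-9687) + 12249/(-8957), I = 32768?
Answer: -259013328256/4104140277159 ≈ -0.063110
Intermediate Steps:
D(C, b) = -1 + 118*b/3 (D(C, b) = -1 + (117*b + b)/3 = -1 + (118*b)/3 = -1 + 118*b/3)
J = 447306307/86766459 (J = 3 - (7631/(-9687) + 12249/(-8957)) = 3 - (7631*(-1/9687) + 12249*(-1/8957)) = 3 - (-7631/9687 - 12249/8957) = 3 - 1*(-187006930/86766459) = 3 + 187006930/86766459 = 447306307/86766459 ≈ 5.1553)
(D(-21, -76) + J)/(14533 + I) = ((-1 + (118/3)*(-76)) + 447306307/86766459)/(14533 + 32768) = ((-1 - 8968/3) + 447306307/86766459)/47301 = (-8971/3 + 447306307/86766459)*(1/47301) = -259013328256/86766459*1/47301 = -259013328256/4104140277159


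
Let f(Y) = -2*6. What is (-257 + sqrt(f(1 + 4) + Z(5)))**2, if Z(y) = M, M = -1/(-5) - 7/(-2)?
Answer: (2570 - I*sqrt(830))**2/100 ≈ 66041.0 - 1480.8*I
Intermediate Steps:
f(Y) = -12
M = 37/10 (M = -1*(-1/5) - 7*(-1/2) = 1/5 + 7/2 = 37/10 ≈ 3.7000)
Z(y) = 37/10
(-257 + sqrt(f(1 + 4) + Z(5)))**2 = (-257 + sqrt(-12 + 37/10))**2 = (-257 + sqrt(-83/10))**2 = (-257 + I*sqrt(830)/10)**2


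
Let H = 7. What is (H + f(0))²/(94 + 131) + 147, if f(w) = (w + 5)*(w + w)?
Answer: 33124/225 ≈ 147.22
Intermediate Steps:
f(w) = 2*w*(5 + w) (f(w) = (5 + w)*(2*w) = 2*w*(5 + w))
(H + f(0))²/(94 + 131) + 147 = (7 + 2*0*(5 + 0))²/(94 + 131) + 147 = (7 + 2*0*5)²/225 + 147 = (7 + 0)²*(1/225) + 147 = 7²*(1/225) + 147 = 49*(1/225) + 147 = 49/225 + 147 = 33124/225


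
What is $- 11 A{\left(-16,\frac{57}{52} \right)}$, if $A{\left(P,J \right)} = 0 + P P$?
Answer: $-2816$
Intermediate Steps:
$A{\left(P,J \right)} = P^{2}$ ($A{\left(P,J \right)} = 0 + P^{2} = P^{2}$)
$- 11 A{\left(-16,\frac{57}{52} \right)} = - 11 \left(-16\right)^{2} = \left(-11\right) 256 = -2816$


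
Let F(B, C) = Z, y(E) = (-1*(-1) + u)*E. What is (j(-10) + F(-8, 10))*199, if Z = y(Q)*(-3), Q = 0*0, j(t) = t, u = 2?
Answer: -1990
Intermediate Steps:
Q = 0
y(E) = 3*E (y(E) = (-1*(-1) + 2)*E = (1 + 2)*E = 3*E)
Z = 0 (Z = (3*0)*(-3) = 0*(-3) = 0)
F(B, C) = 0
(j(-10) + F(-8, 10))*199 = (-10 + 0)*199 = -10*199 = -1990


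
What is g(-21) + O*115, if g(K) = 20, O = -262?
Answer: -30110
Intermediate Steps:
g(-21) + O*115 = 20 - 262*115 = 20 - 30130 = -30110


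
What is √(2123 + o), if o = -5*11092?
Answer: I*√53337 ≈ 230.95*I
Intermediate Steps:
o = -55460
√(2123 + o) = √(2123 - 55460) = √(-53337) = I*√53337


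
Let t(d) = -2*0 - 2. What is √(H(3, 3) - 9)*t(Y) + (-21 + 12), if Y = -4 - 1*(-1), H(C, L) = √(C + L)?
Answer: -9 - 2*I*√(9 - √6) ≈ -9.0 - 5.1188*I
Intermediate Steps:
Y = -3 (Y = -4 + 1 = -3)
t(d) = -2 (t(d) = 0 - 2 = -2)
√(H(3, 3) - 9)*t(Y) + (-21 + 12) = √(√(3 + 3) - 9)*(-2) + (-21 + 12) = √(√6 - 9)*(-2) - 9 = √(-9 + √6)*(-2) - 9 = -2*√(-9 + √6) - 9 = -9 - 2*√(-9 + √6)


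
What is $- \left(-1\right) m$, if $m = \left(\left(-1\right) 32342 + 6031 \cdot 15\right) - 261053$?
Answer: $-202930$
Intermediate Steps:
$m = -202930$ ($m = \left(-32342 + 90465\right) - 261053 = 58123 - 261053 = -202930$)
$- \left(-1\right) m = - \left(-1\right) \left(-202930\right) = \left(-1\right) 202930 = -202930$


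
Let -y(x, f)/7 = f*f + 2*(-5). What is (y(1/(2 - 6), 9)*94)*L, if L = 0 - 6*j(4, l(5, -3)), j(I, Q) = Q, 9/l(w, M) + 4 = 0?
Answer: -630693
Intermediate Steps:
l(w, M) = -9/4 (l(w, M) = 9/(-4 + 0) = 9/(-4) = 9*(-1/4) = -9/4)
L = 27/2 (L = 0 - 6*(-9/4) = 0 + 27/2 = 27/2 ≈ 13.500)
y(x, f) = 70 - 7*f**2 (y(x, f) = -7*(f*f + 2*(-5)) = -7*(f**2 - 10) = -7*(-10 + f**2) = 70 - 7*f**2)
(y(1/(2 - 6), 9)*94)*L = ((70 - 7*9**2)*94)*(27/2) = ((70 - 7*81)*94)*(27/2) = ((70 - 567)*94)*(27/2) = -497*94*(27/2) = -46718*27/2 = -630693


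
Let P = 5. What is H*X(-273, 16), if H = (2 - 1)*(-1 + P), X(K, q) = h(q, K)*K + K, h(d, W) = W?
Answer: 297024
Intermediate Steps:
X(K, q) = K + K² (X(K, q) = K*K + K = K² + K = K + K²)
H = 4 (H = (2 - 1)*(-1 + 5) = 1*4 = 4)
H*X(-273, 16) = 4*(-273*(1 - 273)) = 4*(-273*(-272)) = 4*74256 = 297024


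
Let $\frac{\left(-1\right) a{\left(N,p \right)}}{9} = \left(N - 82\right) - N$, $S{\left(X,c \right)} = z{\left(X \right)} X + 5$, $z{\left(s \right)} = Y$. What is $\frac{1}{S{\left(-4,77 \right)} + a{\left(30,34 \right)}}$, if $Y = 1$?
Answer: $\frac{1}{739} \approx 0.0013532$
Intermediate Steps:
$z{\left(s \right)} = 1$
$S{\left(X,c \right)} = 5 + X$ ($S{\left(X,c \right)} = 1 X + 5 = X + 5 = 5 + X$)
$a{\left(N,p \right)} = 738$ ($a{\left(N,p \right)} = - 9 \left(\left(N - 82\right) - N\right) = - 9 \left(\left(-82 + N\right) - N\right) = \left(-9\right) \left(-82\right) = 738$)
$\frac{1}{S{\left(-4,77 \right)} + a{\left(30,34 \right)}} = \frac{1}{\left(5 - 4\right) + 738} = \frac{1}{1 + 738} = \frac{1}{739}$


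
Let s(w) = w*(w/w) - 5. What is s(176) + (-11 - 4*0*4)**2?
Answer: 292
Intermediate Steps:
s(w) = -5 + w (s(w) = w*1 - 5 = w - 5 = -5 + w)
s(176) + (-11 - 4*0*4)**2 = (-5 + 176) + (-11 - 4*0*4)**2 = 171 + (-11 + 0*4)**2 = 171 + (-11 + 0)**2 = 171 + (-11)**2 = 171 + 121 = 292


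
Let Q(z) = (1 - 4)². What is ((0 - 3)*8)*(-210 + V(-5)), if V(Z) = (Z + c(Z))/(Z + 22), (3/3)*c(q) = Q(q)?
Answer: 85584/17 ≈ 5034.4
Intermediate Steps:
Q(z) = 9 (Q(z) = (-3)² = 9)
c(q) = 9
V(Z) = (9 + Z)/(22 + Z) (V(Z) = (Z + 9)/(Z + 22) = (9 + Z)/(22 + Z))
((0 - 3)*8)*(-210 + V(-5)) = ((0 - 3)*8)*(-210 + (9 - 5)/(22 - 5)) = (-3*8)*(-210 + 4/17) = -24*(-210 + (1/17)*4) = -24*(-210 + 4/17) = -24*(-3566/17) = 85584/17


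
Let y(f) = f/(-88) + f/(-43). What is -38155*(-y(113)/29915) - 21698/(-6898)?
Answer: -143987077629/78084228728 ≈ -1.8440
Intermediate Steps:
y(f) = -131*f/3784 (y(f) = f*(-1/88) + f*(-1/43) = -f/88 - f/43 = -131*f/3784)
-38155*(-y(113)/29915) - 21698/(-6898) = -38155/((-29915/((-131/3784*113)))) - 21698/(-6898) = -38155/((-29915/(-14803/3784))) - 21698*(-1/6898) = -38155/((-29915*(-3784/14803))) + 10849/3449 = -38155/113198360/14803 + 10849/3449 = -38155*14803/113198360 + 10849/3449 = -112961693/22639672 + 10849/3449 = -143987077629/78084228728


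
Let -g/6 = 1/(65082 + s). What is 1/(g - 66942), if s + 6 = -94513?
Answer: -29437/1970571648 ≈ -1.4938e-5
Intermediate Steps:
s = -94519 (s = -6 - 94513 = -94519)
g = 6/29437 (g = -6/(65082 - 94519) = -6/(-29437) = -6*(-1/29437) = 6/29437 ≈ 0.00020383)
1/(g - 66942) = 1/(6/29437 - 66942) = 1/(-1970571648/29437) = -29437/1970571648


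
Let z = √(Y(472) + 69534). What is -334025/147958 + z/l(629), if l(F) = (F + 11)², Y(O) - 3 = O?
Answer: -334025/147958 + √70009/409600 ≈ -2.2569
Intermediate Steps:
Y(O) = 3 + O
l(F) = (11 + F)²
z = √70009 (z = √((3 + 472) + 69534) = √(475 + 69534) = √70009 ≈ 264.59)
-334025/147958 + z/l(629) = -334025/147958 + √70009/((11 + 629)²) = -334025*1/147958 + √70009/(640²) = -334025/147958 + √70009/409600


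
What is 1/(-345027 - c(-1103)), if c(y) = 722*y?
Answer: 1/451339 ≈ 2.2156e-6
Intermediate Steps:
1/(-345027 - c(-1103)) = 1/(-345027 - 722*(-1103)) = 1/(-345027 - 1*(-796366)) = 1/(-345027 + 796366) = 1/451339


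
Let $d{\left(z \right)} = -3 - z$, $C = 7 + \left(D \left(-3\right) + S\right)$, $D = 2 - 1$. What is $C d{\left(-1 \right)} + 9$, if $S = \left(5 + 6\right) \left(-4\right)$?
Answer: $89$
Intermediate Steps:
$D = 1$ ($D = 2 - 1 = 1$)
$S = -44$ ($S = 11 \left(-4\right) = -44$)
$C = -40$ ($C = 7 + \left(1 \left(-3\right) - 44\right) = 7 - 47 = -40$)
$C d{\left(-1 \right)} + 9 = - 40 \left(-3 - -1\right) + 9 = - 40 \left(-3 + 1\right) + 9 = \left(-40\right) \left(-2\right) + 9 = 80 + 9 = 89$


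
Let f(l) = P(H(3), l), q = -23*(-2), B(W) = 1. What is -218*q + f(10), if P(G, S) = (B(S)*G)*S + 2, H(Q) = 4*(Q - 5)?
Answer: -10106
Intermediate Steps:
H(Q) = -20 + 4*Q (H(Q) = 4*(-5 + Q) = -20 + 4*Q)
q = 46
P(G, S) = 2 + G*S (P(G, S) = (1*G)*S + 2 = G*S + 2 = 2 + G*S)
f(l) = 2 - 8*l (f(l) = 2 + (-20 + 4*3)*l = 2 + (-20 + 12)*l = 2 - 8*l)
-218*q + f(10) = -218*46 + (2 - 8*10) = -10028 + (2 - 80) = -10028 - 78 = -10106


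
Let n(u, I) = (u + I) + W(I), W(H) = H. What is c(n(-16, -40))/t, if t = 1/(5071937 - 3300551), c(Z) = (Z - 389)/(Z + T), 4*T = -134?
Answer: 1718244420/259 ≈ 6.6341e+6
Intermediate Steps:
T = -67/2 (T = (¼)*(-134) = -67/2 ≈ -33.500)
n(u, I) = u + 2*I (n(u, I) = (u + I) + I = (I + u) + I = u + 2*I)
c(Z) = (-389 + Z)/(-67/2 + Z) (c(Z) = (Z - 389)/(Z - 67/2) = (-389 + Z)/(-67/2 + Z))
t = 1/1771386 ≈ 5.6453e-7
c(n(-16, -40))/t = (2*(-389 + (-16 + 2*(-40)))/(-67 + 2*(-16 + 2*(-40))))/(1/1771386) = (2*(-389 + (-16 - 80))/(-67 + 2*(-16 - 80)))*1771386 = (2*(-389 - 96)/(-67 + 2*(-96)))*1771386 = (2*(-485)/(-67 - 192))*1771386 = (2*(-485)/(-259))*1771386 = (2*(-1/259)*(-485))*1771386 = (970/259)*1771386 = 1718244420/259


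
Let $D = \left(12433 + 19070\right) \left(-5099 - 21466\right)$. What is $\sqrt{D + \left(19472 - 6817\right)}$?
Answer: $2 i \sqrt{209216135} \approx 28929.0 i$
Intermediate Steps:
$D = -836877195$ ($D = 31503 \left(-26565\right) = -836877195$)
$\sqrt{D + \left(19472 - 6817\right)} = \sqrt{-836877195 + \left(19472 - 6817\right)} = \sqrt{-836877195 + 12655} = \sqrt{-836864540} = 2 i \sqrt{209216135}$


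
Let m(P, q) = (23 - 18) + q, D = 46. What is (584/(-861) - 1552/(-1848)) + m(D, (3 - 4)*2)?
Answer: 9981/3157 ≈ 3.1615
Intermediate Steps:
m(P, q) = 5 + q
(584/(-861) - 1552/(-1848)) + m(D, (3 - 4)*2) = (584/(-861) - 1552/(-1848)) + (5 + (3 - 4)*2) = (584*(-1/861) - 1552*(-1/1848)) + (5 - 1*2) = (-584/861 + 194/231) + (5 - 2) = 510/3157 + 3 = 9981/3157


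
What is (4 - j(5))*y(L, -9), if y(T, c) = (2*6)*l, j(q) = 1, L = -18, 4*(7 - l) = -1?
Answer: 261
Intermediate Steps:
l = 29/4 (l = 7 - ¼*(-1) = 7 + ¼ = 29/4 ≈ 7.2500)
y(T, c) = 87 (y(T, c) = (2*6)*(29/4) = 12*(29/4) = 87)
(4 - j(5))*y(L, -9) = (4 - 1*1)*87 = (4 - 1)*87 = 3*87 = 261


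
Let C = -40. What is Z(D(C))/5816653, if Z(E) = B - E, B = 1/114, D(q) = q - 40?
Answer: 9121/663098442 ≈ 1.3755e-5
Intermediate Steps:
D(q) = -40 + q
B = 1/114 ≈ 0.0087719
Z(E) = 1/114 - E
Z(D(C))/5816653 = (1/114 - (-40 - 40))/5816653 = (1/114 - 1*(-80))*(1/5816653) = (1/114 + 80)*(1/5816653) = (9121/114)*(1/5816653) = 9121/663098442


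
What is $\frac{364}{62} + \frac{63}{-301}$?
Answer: $\frac{7547}{1333} \approx 5.6617$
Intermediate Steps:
$\frac{364}{62} + \frac{63}{-301} = 364 \cdot \frac{1}{62} + 63 \left(- \frac{1}{301}\right) = \frac{182}{31} - \frac{9}{43} = \frac{7547}{1333}$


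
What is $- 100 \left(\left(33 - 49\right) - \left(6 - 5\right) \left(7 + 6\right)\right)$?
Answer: $2900$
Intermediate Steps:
$- 100 \left(\left(33 - 49\right) - \left(6 - 5\right) \left(7 + 6\right)\right) = - 100 \left(-16 - \left(6 - 5\right) 13\right) = - 100 \left(-16 - 1 \cdot 13\right) = - 100 \left(-16 - 13\right) = \left(-100\right) \left(-29\right) = 2900$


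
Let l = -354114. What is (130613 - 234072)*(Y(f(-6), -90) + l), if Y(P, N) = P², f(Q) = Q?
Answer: 36632555802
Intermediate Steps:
(130613 - 234072)*(Y(f(-6), -90) + l) = (130613 - 234072)*((-6)² - 354114) = -103459*(36 - 354114) = -103459*(-354078) = 36632555802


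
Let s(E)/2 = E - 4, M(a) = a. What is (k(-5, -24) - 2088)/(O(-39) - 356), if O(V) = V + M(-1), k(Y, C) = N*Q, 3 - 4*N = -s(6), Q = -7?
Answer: 8401/1584 ≈ 5.3037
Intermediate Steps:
s(E) = -8 + 2*E (s(E) = 2*(E - 4) = 2*(-4 + E) = -8 + 2*E)
N = 7/4 (N = ¾ - (-1)*(-8 + 2*6)/4 = ¾ - (-1)*(-8 + 12)/4 = ¾ - (-1)*4/4 = ¾ - ¼*(-4) = ¾ + 1 = 7/4 ≈ 1.7500)
k(Y, C) = -49/4 (k(Y, C) = (7/4)*(-7) = -49/4)
O(V) = -1 + V (O(V) = V - 1 = -1 + V)
(k(-5, -24) - 2088)/(O(-39) - 356) = (-49/4 - 2088)/((-1 - 39) - 356) = -8401/(4*(-40 - 356)) = -8401/4/(-396) = -8401/4*(-1/396) = 8401/1584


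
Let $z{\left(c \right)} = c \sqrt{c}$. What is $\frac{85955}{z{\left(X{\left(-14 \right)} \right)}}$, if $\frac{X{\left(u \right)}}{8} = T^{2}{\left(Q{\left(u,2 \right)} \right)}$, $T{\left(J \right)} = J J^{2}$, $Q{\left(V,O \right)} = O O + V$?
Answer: $\frac{17191 \sqrt{2}}{6400000000} \approx 3.7987 \cdot 10^{-6}$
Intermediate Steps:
$Q{\left(V,O \right)} = V + O^{2}$ ($Q{\left(V,O \right)} = O^{2} + V = V + O^{2}$)
$T{\left(J \right)} = J^{3}$
$X{\left(u \right)} = 8 \left(4 + u\right)^{6}$ ($X{\left(u \right)} = 8 \left(\left(u + 2^{2}\right)^{3}\right)^{2} = 8 \left(\left(u + 4\right)^{3}\right)^{2} = 8 \left(\left(4 + u\right)^{3}\right)^{2} = 8 \left(4 + u\right)^{6}$)
$z{\left(c \right)} = c^{\frac{3}{2}}$
$\frac{85955}{z{\left(X{\left(-14 \right)} \right)}} = \frac{85955}{\left(8 \left(4 - 14\right)^{6}\right)^{\frac{3}{2}}} = \frac{85955}{\left(8 \left(-10\right)^{6}\right)^{\frac{3}{2}}} = \frac{85955}{\left(8 \cdot 1000000\right)^{\frac{3}{2}}} = \frac{85955}{8000000^{\frac{3}{2}}} = \frac{85955}{16000000000 \sqrt{2}} = 85955 \frac{\sqrt{2}}{32000000000} = \frac{17191 \sqrt{2}}{6400000000}$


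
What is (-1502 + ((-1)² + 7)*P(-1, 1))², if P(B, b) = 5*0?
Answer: 2256004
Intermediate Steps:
P(B, b) = 0
(-1502 + ((-1)² + 7)*P(-1, 1))² = (-1502 + ((-1)² + 7)*0)² = (-1502 + (1 + 7)*0)² = (-1502 + 8*0)² = (-1502 + 0)² = (-1502)² = 2256004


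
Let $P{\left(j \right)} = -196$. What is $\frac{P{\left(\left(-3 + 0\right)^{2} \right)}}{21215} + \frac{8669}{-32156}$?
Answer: $- \frac{190215411}{682189540} \approx -0.27883$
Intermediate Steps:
$\frac{P{\left(\left(-3 + 0\right)^{2} \right)}}{21215} + \frac{8669}{-32156} = - \frac{196}{21215} + \frac{8669}{-32156} = \left(-196\right) \frac{1}{21215} + 8669 \left(- \frac{1}{32156}\right) = - \frac{196}{21215} - \frac{8669}{32156} = - \frac{190215411}{682189540}$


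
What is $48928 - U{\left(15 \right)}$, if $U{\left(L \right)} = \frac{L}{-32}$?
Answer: $\frac{1565711}{32} \approx 48929.0$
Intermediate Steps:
$U{\left(L \right)} = - \frac{L}{32}$ ($U{\left(L \right)} = L \left(- \frac{1}{32}\right) = - \frac{L}{32}$)
$48928 - U{\left(15 \right)} = 48928 - \left(- \frac{1}{32}\right) 15 = 48928 - - \frac{15}{32} = 48928 + \frac{15}{32} = \frac{1565711}{32}$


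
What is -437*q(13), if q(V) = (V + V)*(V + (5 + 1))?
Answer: -215878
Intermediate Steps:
q(V) = 2*V*(6 + V) (q(V) = (2*V)*(V + 6) = (2*V)*(6 + V) = 2*V*(6 + V))
-437*q(13) = -874*13*(6 + 13) = -874*13*19 = -437*494 = -215878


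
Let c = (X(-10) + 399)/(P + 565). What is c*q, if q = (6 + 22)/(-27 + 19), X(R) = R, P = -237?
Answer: -2723/656 ≈ -4.1509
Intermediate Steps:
q = -7/2 (q = 28/(-8) = 28*(-1/8) = -7/2 ≈ -3.5000)
c = 389/328 (c = (-10 + 399)/(-237 + 565) = 389/328 ≈ 1.1860)
c*q = (389/328)*(-7/2) = -2723/656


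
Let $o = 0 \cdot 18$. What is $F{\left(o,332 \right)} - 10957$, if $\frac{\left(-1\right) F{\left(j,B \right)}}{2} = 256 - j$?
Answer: $-11469$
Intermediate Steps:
$o = 0$
$F{\left(j,B \right)} = -512 + 2 j$ ($F{\left(j,B \right)} = - 2 \left(256 - j\right) = -512 + 2 j$)
$F{\left(o,332 \right)} - 10957 = \left(-512 + 2 \cdot 0\right) - 10957 = \left(-512 + 0\right) - 10957 = -512 - 10957 = -11469$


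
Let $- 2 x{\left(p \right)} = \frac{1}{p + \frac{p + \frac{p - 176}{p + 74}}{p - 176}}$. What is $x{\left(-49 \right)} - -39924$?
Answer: $\frac{875693241}{21934} \approx 39924.0$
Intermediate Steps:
$x{\left(p \right)} = - \frac{1}{2 \left(p + \frac{p + \frac{-176 + p}{74 + p}}{-176 + p}\right)}$ ($x{\left(p \right)} = - \frac{1}{2 \left(p + \frac{p + \frac{p - 176}{p + 74}}{p - 176}\right)} = - \frac{1}{2 \left(p + \frac{p + \frac{-176 + p}{74 + p}}{-176 + p}\right)}$)
$x{\left(-49 \right)} - -39924 = \frac{-13024 + \left(-49\right)^{2} - -4998}{2 \left(176 - \left(-49\right)^{3} + 101 \left(-49\right)^{2} + 12949 \left(-49\right)\right)} - -39924 = \frac{-13024 + 2401 + 4998}{2 \left(176 - -117649 + 101 \cdot 2401 - 634501\right)} + 39924 = \frac{1}{2} \frac{1}{176 + 117649 + 242501 - 634501} \left(-5625\right) + 39924 = \frac{1}{2} \frac{1}{-274175} \left(-5625\right) + 39924 = \frac{1}{2} \left(- \frac{1}{274175}\right) \left(-5625\right) + 39924 = \frac{225}{21934} + 39924 = \frac{875693241}{21934}$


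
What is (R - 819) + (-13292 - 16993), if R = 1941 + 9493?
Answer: -19670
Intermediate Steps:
R = 11434
(R - 819) + (-13292 - 16993) = (11434 - 819) + (-13292 - 16993) = 10615 - 30285 = -19670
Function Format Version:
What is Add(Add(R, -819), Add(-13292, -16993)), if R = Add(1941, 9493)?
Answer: -19670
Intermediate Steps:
R = 11434
Add(Add(R, -819), Add(-13292, -16993)) = Add(Add(11434, -819), Add(-13292, -16993)) = Add(10615, -30285) = -19670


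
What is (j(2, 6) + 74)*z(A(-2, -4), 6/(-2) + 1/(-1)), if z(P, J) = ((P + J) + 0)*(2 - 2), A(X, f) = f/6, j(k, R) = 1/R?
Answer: 0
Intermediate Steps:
j(k, R) = 1/R
A(X, f) = f/6 (A(X, f) = f*(⅙) = f/6)
z(P, J) = 0 (z(P, J) = ((J + P) + 0)*0 = (J + P)*0 = 0)
(j(2, 6) + 74)*z(A(-2, -4), 6/(-2) + 1/(-1)) = (1/6 + 74)*0 = (⅙ + 74)*0 = (445/6)*0 = 0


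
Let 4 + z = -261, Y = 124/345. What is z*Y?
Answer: -6572/69 ≈ -95.246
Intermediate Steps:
Y = 124/345 (Y = 124*(1/345) = 124/345 ≈ 0.35942)
z = -265 (z = -4 - 261 = -265)
z*Y = -265*124/345 = -6572/69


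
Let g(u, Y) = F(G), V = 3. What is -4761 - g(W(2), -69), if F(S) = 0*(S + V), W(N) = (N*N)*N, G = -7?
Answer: -4761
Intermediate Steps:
W(N) = N³ (W(N) = N²*N = N³)
F(S) = 0 (F(S) = 0*(S + 3) = 0*(3 + S) = 0)
g(u, Y) = 0
-4761 - g(W(2), -69) = -4761 - 1*0 = -4761 + 0 = -4761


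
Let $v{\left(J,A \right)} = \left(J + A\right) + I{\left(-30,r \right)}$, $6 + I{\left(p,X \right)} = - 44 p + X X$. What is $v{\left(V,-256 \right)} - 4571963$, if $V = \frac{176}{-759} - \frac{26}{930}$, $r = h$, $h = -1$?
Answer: $- \frac{48885821059}{10695} \approx -4.5709 \cdot 10^{6}$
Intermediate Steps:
$r = -1$
$I{\left(p,X \right)} = -6 + X^{2} - 44 p$ ($I{\left(p,X \right)} = -6 + \left(- 44 p + X X\right) = -6 + \left(- 44 p + X^{2}\right) = -6 + \left(X^{2} - 44 p\right) = -6 + X^{2} - 44 p$)
$V = - \frac{2779}{10695}$ ($V = 176 \left(- \frac{1}{759}\right) - \frac{13}{465} = - \frac{16}{69} - \frac{13}{465} = - \frac{2779}{10695} \approx -0.25984$)
$v{\left(J,A \right)} = 1315 + A + J$ ($v{\left(J,A \right)} = \left(J + A\right) - \left(-1314 - 1\right) = \left(A + J\right) + \left(-6 + 1 + 1320\right) = \left(A + J\right) + 1315 = 1315 + A + J$)
$v{\left(V,-256 \right)} - 4571963 = \left(1315 - 256 - \frac{2779}{10695}\right) - 4571963 = \frac{11323226}{10695} - 4571963 = - \frac{48885821059}{10695}$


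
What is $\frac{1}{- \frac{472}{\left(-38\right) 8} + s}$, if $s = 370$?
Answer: $\frac{38}{14119} \approx 0.0026914$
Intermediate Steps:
$\frac{1}{- \frac{472}{\left(-38\right) 8} + s} = \frac{1}{- \frac{472}{\left(-38\right) 8} + 370} = \frac{1}{- \frac{472}{-304} + 370} = \frac{1}{\left(-472\right) \left(- \frac{1}{304}\right) + 370} = \frac{1}{\frac{59}{38} + 370} = \frac{1}{\frac{14119}{38}} = \frac{38}{14119}$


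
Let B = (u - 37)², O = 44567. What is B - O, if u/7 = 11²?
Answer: 611533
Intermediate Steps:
u = 847 (u = 7*11² = 7*121 = 847)
B = 656100 (B = (847 - 37)² = 810² = 656100)
B - O = 656100 - 1*44567 = 656100 - 44567 = 611533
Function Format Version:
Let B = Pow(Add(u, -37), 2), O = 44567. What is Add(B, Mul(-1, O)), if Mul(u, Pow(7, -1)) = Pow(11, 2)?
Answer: 611533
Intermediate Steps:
u = 847 (u = Mul(7, Pow(11, 2)) = Mul(7, 121) = 847)
B = 656100 (B = Pow(Add(847, -37), 2) = Pow(810, 2) = 656100)
Add(B, Mul(-1, O)) = Add(656100, Mul(-1, 44567)) = Add(656100, -44567) = 611533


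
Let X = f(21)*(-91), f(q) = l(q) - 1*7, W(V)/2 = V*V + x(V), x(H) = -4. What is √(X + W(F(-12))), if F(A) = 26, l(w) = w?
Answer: √70 ≈ 8.3666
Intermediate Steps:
W(V) = -8 + 2*V² (W(V) = 2*(V*V - 4) = 2*(V² - 4) = 2*(-4 + V²) = -8 + 2*V²)
f(q) = -7 + q (f(q) = q - 1*7 = q - 7 = -7 + q)
X = -1274 (X = (-7 + 21)*(-91) = 14*(-91) = -1274)
√(X + W(F(-12))) = √(-1274 + (-8 + 2*26²)) = √(-1274 + (-8 + 2*676)) = √(-1274 + (-8 + 1352)) = √(-1274 + 1344) = √70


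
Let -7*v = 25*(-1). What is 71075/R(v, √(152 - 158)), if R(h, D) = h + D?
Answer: 12438125/919 - 3482675*I*√6/919 ≈ 13534.0 - 9282.7*I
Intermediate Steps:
v = 25/7 (v = -25*(-1)/7 = -⅐*(-25) = 25/7 ≈ 3.5714)
R(h, D) = D + h
71075/R(v, √(152 - 158)) = 71075/(√(152 - 158) + 25/7) = 71075/(√(-6) + 25/7) = 71075/(I*√6 + 25/7) = 71075/(25/7 + I*√6)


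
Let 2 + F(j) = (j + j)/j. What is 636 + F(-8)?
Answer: 636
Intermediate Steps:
F(j) = 0 (F(j) = -2 + (j + j)/j = -2 + (2*j)/j = -2 + 2 = 0)
636 + F(-8) = 636 + 0 = 636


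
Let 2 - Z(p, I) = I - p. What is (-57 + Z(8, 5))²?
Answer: 2704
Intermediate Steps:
Z(p, I) = 2 + p - I (Z(p, I) = 2 - (I - p) = 2 + (p - I) = 2 + p - I)
(-57 + Z(8, 5))² = (-57 + (2 + 8 - 1*5))² = (-57 + (2 + 8 - 5))² = (-57 + 5)² = (-52)² = 2704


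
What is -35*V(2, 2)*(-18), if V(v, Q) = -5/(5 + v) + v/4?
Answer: -135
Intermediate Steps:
V(v, Q) = -5/(5 + v) + v/4 (V(v, Q) = -5/(5 + v) + v*(1/4) = -5/(5 + v) + v/4)
-35*V(2, 2)*(-18) = -35*(-20 + 2**2 + 5*2)/(4*(5 + 2))*(-18) = -35*(-20 + 4 + 10)/(4*7)*(-18) = -35*(-6)/(4*7)*(-18) = -35*(-3/14)*(-18) = (15/2)*(-18) = -135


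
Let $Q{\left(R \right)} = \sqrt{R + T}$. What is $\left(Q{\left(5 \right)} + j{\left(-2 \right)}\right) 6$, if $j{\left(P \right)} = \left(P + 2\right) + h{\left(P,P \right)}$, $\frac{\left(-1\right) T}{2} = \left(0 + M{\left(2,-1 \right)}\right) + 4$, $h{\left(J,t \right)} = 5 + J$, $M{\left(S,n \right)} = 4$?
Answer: $18 + 6 i \sqrt{11} \approx 18.0 + 19.9 i$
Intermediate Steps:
$T = -16$ ($T = - 2 \left(\left(0 + 4\right) + 4\right) = - 2 \left(4 + 4\right) = \left(-2\right) 8 = -16$)
$j{\left(P \right)} = 7 + 2 P$ ($j{\left(P \right)} = \left(P + 2\right) + \left(5 + P\right) = \left(2 + P\right) + \left(5 + P\right) = 7 + 2 P$)
$Q{\left(R \right)} = \sqrt{-16 + R}$ ($Q{\left(R \right)} = \sqrt{R - 16} = \sqrt{-16 + R}$)
$\left(Q{\left(5 \right)} + j{\left(-2 \right)}\right) 6 = \left(\sqrt{-16 + 5} + \left(7 + 2 \left(-2\right)\right)\right) 6 = \left(\sqrt{-11} + \left(7 - 4\right)\right) 6 = \left(i \sqrt{11} + 3\right) 6 = \left(3 + i \sqrt{11}\right) 6 = 18 + 6 i \sqrt{11}$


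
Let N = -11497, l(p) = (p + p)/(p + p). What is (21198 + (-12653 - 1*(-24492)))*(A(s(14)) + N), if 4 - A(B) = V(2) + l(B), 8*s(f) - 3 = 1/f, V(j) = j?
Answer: -379793352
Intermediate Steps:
l(p) = 1 (l(p) = (2*p)/((2*p)) = (2*p)*(1/(2*p)) = 1)
s(f) = 3/8 + 1/(8*f)
A(B) = 1 (A(B) = 4 - (2 + 1) = 4 - 1*3 = 4 - 3 = 1)
(21198 + (-12653 - 1*(-24492)))*(A(s(14)) + N) = (21198 + (-12653 - 1*(-24492)))*(1 - 11497) = (21198 + (-12653 + 24492))*(-11496) = (21198 + 11839)*(-11496) = 33037*(-11496) = -379793352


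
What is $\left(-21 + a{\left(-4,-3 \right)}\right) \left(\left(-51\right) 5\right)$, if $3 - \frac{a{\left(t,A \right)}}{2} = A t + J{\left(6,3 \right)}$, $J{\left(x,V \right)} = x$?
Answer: $13005$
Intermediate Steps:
$a{\left(t,A \right)} = -6 - 2 A t$ ($a{\left(t,A \right)} = 6 - 2 \left(A t + 6\right) = 6 - 2 \left(6 + A t\right) = 6 - \left(12 + 2 A t\right) = -6 - 2 A t$)
$\left(-21 + a{\left(-4,-3 \right)}\right) \left(\left(-51\right) 5\right) = \left(-21 - \left(6 - -24\right)\right) \left(\left(-51\right) 5\right) = \left(-21 - 30\right) \left(-255\right) = \left(-51\right) \left(-255\right) = 13005$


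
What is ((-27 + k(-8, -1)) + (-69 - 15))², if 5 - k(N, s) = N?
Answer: 9604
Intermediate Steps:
k(N, s) = 5 - N
((-27 + k(-8, -1)) + (-69 - 15))² = ((-27 + (5 - 1*(-8))) + (-69 - 15))² = ((-27 + (5 + 8)) - 84)² = ((-27 + 13) - 84)² = (-14 - 84)² = (-98)² = 9604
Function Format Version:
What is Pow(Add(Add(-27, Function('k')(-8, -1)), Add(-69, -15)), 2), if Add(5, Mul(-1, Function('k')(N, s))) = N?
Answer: 9604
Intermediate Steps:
Function('k')(N, s) = Add(5, Mul(-1, N))
Pow(Add(Add(-27, Function('k')(-8, -1)), Add(-69, -15)), 2) = Pow(Add(Add(-27, Add(5, Mul(-1, -8))), Add(-69, -15)), 2) = Pow(Add(Add(-27, Add(5, 8)), -84), 2) = Pow(Add(Add(-27, 13), -84), 2) = Pow(Add(-14, -84), 2) = Pow(-98, 2) = 9604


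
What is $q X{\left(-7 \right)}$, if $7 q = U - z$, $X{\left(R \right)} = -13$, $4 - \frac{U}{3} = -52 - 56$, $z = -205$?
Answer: $- \frac{7033}{7} \approx -1004.7$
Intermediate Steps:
$U = 336$ ($U = 12 - 3 \left(-52 - 56\right) = 12 - -324 = 12 + 324 = 336$)
$q = \frac{541}{7}$ ($q = \frac{336 - -205}{7} = \frac{336 + 205}{7} = \frac{1}{7} \cdot 541 = \frac{541}{7} \approx 77.286$)
$q X{\left(-7 \right)} = \frac{541}{7} \left(-13\right) = - \frac{7033}{7}$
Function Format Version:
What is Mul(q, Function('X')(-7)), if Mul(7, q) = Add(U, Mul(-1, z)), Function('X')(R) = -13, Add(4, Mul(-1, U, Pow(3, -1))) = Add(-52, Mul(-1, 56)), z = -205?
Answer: Rational(-7033, 7) ≈ -1004.7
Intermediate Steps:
U = 336 (U = Add(12, Mul(-3, Add(-52, Mul(-1, 56)))) = Add(12, Mul(-3, Add(-52, -56))) = Add(12, Mul(-3, -108)) = Add(12, 324) = 336)
q = Rational(541, 7) (q = Mul(Rational(1, 7), Add(336, Mul(-1, -205))) = Mul(Rational(1, 7), Add(336, 205)) = Mul(Rational(1, 7), 541) = Rational(541, 7) ≈ 77.286)
Mul(q, Function('X')(-7)) = Mul(Rational(541, 7), -13) = Rational(-7033, 7)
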